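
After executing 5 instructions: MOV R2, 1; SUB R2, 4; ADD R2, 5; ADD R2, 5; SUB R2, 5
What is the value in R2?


Register state trace:
  MOV R2, 1  → R2 = 1
  SUB R2, 4  → R2 = 1 - 4 = -3
  ADD R2, 5  → R2 = -3 + 5 = 2
  ADD R2, 5  → R2 = 2 + 5 = 7
  SUB R2, 5  → R2 = 7 - 5 = 2
Final: R2 = 2

2


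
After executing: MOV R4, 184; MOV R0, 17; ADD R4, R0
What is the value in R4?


Register state trace:
  MOV R4, 184  → R4 = 184
  MOV R0, 17  → R0 = 17
  ADD R4, R0  → R4 = 184 + 17 = 201
Final: R4 = 201

201


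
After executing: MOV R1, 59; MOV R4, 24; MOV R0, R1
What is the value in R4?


Register state trace:
  MOV R1, 59  → R1 = 59
  MOV R4, 24  → R4 = 24
  MOV R0, R1  → R0 = 59
Final: R4 = 24

24


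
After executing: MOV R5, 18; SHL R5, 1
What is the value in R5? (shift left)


Register state trace:
  MOV R5, 18  → R5 = 18
  SHL R5, 1  → R5 = 18 << 1 = 18 * 2^1 = 36
Final: R5 = 36

36


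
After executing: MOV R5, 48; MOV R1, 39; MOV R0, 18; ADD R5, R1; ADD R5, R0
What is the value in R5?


Register state trace:
  MOV R5, 48  → R5 = 48
  MOV R1, 39  → R1 = 39
  MOV R0, 18  → R0 = 18
  ADD R5, R1  → R5 = 48 + 39 = 87
  ADD R5, R0  → R5 = 87 + 18 = 105
Final: R5 = 105

105


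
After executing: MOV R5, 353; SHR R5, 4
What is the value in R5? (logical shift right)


Register state trace:
  MOV R5, 353  → R5 = 353
  SHR R5, 4  → R5 = 353 >> 4 = 353 // 2^4 = 22
Final: R5 = 22

22


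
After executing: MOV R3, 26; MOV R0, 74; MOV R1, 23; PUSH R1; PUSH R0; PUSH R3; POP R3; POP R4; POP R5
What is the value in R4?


Stack trace (top is rightmost):
  MOV R3, 26  → R3 = 26
  MOV R0, 74  → R0 = 74
  MOV R1, 23  → R1 = 23
  PUSH R1  → stack: [23]
  PUSH R0  → stack: [23, 74]
  PUSH R3  → stack: [23, 74, 26]
  POP R3  → R3 = 26, stack: [23, 74]
  POP R4  → R4 = 74, stack: [23]
  POP R5  → R5 = 23, stack: []
Final: R4 = 74

74


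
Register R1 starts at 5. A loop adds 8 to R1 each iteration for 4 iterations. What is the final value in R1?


Starting value: R1 = 5
  Iter 1: R1 = 5 + 8 = 13
  Iter 2: R1 = 13 + 8 = 21
  Iter 3: R1 = 21 + 8 = 29
  Iter 4: R1 = 29 + 8 = 37
Final: R1 = 37

37


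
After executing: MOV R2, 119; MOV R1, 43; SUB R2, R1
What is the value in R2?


Register state trace:
  MOV R2, 119  → R2 = 119
  MOV R1, 43  → R1 = 43
  SUB R2, R1  → R2 = 119 - 43 = 76
Final: R2 = 76

76


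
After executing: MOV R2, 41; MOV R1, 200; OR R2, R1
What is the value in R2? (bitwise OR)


Register state trace:
  MOV R2, 41  → R2 = 41 (0b00101001)
  MOV R1, 200  → R1 = 200 (0b11001000)
  OR R2, R1   → R2 = 41 OR 200 = 233 (0b11101001)
Final: R2 = 233

233


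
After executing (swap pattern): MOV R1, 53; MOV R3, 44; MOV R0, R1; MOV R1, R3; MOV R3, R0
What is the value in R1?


Register state trace (swap pattern):
  MOV R1, 53  → R1 = 53
  MOV R3, 44  → R3 = 44
  MOV R0, R1  → R0 = 53  (save R1)
  MOV R1, R3  → R1 = 44  (R1 gets R3's value)
  MOV R3, R0  → R3 = 53  (R3 gets saved value)
Final: R1 = 44

44


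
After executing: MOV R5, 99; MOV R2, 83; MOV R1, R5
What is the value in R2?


Register state trace:
  MOV R5, 99  → R5 = 99
  MOV R2, 83  → R2 = 83
  MOV R1, R5  → R1 = 99
Final: R2 = 83

83


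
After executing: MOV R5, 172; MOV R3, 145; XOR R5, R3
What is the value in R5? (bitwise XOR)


Register state trace:
  MOV R5, 172  → R5 = 172 (0b10101100)
  MOV R3, 145  → R3 = 145 (0b10010001)
  XOR R5, R3  → R5 = 172 XOR 145 = 61 (0b00111101)
Final: R5 = 61

61


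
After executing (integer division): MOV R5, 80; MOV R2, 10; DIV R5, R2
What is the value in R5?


Register state trace:
  MOV R5, 80  → R5 = 80
  MOV R2, 10  → R2 = 10
  DIV R5, R2  → R5 = 80 // 10 = 8
Final: R5 = 8

8


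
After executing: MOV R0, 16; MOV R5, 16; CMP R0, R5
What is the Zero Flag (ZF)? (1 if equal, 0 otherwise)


Register state trace:
  MOV R0, 16  → R0 = 16
  MOV R5, 16  → R5 = 16
  CMP R0, R5  → computes 16 - 16 = 0
  Result is zero, so values are equal
ZF = 1

1


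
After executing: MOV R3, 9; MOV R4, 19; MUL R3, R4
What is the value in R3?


Register state trace:
  MOV R3, 9  → R3 = 9
  MOV R4, 19  → R4 = 19
  MUL R3, R4  → R3 = 9 * 19 = 171
Final: R3 = 171

171


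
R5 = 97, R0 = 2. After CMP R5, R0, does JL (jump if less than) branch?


Trace:
  R5 = 97, R0 = 2
  CMP R5, R0  → compares 97 vs 2
  JL checks: is 97 less than 2?
  97 > 2, so condition is false
Branch taken: No

No


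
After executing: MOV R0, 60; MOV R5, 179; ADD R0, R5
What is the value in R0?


Register state trace:
  MOV R0, 60  → R0 = 60
  MOV R5, 179  → R5 = 179
  ADD R0, R5  → R0 = 60 + 179 = 239
Final: R0 = 239

239


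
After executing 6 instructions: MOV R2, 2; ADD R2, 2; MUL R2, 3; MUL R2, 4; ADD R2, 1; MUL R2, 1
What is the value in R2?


Register state trace:
  MOV R2, 2  → R2 = 2
  ADD R2, 2  → R2 = 2 + 2 = 4
  MUL R2, 3  → R2 = 4 * 3 = 12
  MUL R2, 4  → R2 = 12 * 4 = 48
  ADD R2, 1  → R2 = 48 + 1 = 49
  MUL R2, 1  → R2 = 49 * 1 = 49
Final: R2 = 49

49


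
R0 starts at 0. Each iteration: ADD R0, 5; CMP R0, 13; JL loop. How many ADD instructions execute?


Loop trace (R0 starts at 0, target 13, step 5):
  ADD #1: R0 = 0 + 5 = 5  → 5 < 13, loop
  ADD #2: R0 = 5 + 5 = 10  → 10 < 13, loop
  ADD #3: R0 = 10 + 5 = 15  → 15 >= 13, exit
Total ADD instructions: 3

3


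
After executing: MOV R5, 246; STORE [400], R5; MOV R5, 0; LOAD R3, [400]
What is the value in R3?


Register and memory trace:
  MOV R5, 246  → R5 = 246
  STORE [400], R5  → mem[400] = 246
  MOV R5, 0  → R5 = 0
  LOAD R3, [400]  → R3 = mem[400] = 246
Final: R3 = 246

246


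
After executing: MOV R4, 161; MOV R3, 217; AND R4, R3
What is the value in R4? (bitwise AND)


Register state trace:
  MOV R4, 161  → R4 = 161 (0b10100001)
  MOV R3, 217  → R3 = 217 (0b11011001)
  AND R4, R3  → R4 = 161 AND 217 = 129 (0b10000001)
Final: R4 = 129

129


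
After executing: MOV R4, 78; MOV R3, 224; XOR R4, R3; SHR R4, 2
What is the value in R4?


Register state trace:
  MOV R4, 78  → R4 = 78 (0b01001110)
  MOV R3, 224  → R3 = 224 (0b11100000)
  XOR R4, R3  → R4 = 78 XOR 224 = 174 (0b10101110)
  SHR R4, 2  → R4 = 174 >> 2 = 43
Final: R4 = 43

43


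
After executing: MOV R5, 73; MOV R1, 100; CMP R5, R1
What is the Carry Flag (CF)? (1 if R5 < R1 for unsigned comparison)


Register state trace:
  MOV R5, 73  → R5 = 73
  MOV R1, 100  → R1 = 100
  CMP R5, R1  → unsigned 73 - 100: borrow occurs
  73 < 100, so CF = 1
CF = 1

1


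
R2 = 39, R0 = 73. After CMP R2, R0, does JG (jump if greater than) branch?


Trace:
  R2 = 39, R0 = 73
  CMP R2, R0  → compares 39 vs 73
  JG checks: is 39 greater than 73?
  39 < 73, so condition is false
Branch taken: No

No


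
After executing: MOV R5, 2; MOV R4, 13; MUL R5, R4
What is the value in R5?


Register state trace:
  MOV R5, 2  → R5 = 2
  MOV R4, 13  → R4 = 13
  MUL R5, R4  → R5 = 2 * 13 = 26
Final: R5 = 26

26


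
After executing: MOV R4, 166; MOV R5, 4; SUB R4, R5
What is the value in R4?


Register state trace:
  MOV R4, 166  → R4 = 166
  MOV R5, 4  → R5 = 4
  SUB R4, R5  → R4 = 166 - 4 = 162
Final: R4 = 162

162


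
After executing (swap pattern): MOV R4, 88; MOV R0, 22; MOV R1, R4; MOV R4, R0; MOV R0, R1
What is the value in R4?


Register state trace (swap pattern):
  MOV R4, 88  → R4 = 88
  MOV R0, 22  → R0 = 22
  MOV R1, R4  → R1 = 88  (save R4)
  MOV R4, R0  → R4 = 22  (R4 gets R0's value)
  MOV R0, R1  → R0 = 88  (R0 gets saved value)
Final: R4 = 22

22


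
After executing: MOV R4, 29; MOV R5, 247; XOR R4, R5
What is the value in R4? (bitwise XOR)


Register state trace:
  MOV R4, 29  → R4 = 29 (0b00011101)
  MOV R5, 247  → R5 = 247 (0b11110111)
  XOR R4, R5  → R4 = 29 XOR 247 = 234 (0b11101010)
Final: R4 = 234

234


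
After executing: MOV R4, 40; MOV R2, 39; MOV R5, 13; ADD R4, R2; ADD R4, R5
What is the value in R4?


Register state trace:
  MOV R4, 40  → R4 = 40
  MOV R2, 39  → R2 = 39
  MOV R5, 13  → R5 = 13
  ADD R4, R2  → R4 = 40 + 39 = 79
  ADD R4, R5  → R4 = 79 + 13 = 92
Final: R4 = 92

92


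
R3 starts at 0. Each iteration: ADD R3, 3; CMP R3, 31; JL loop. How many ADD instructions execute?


Loop trace (R3 starts at 0, target 31, step 3):
  ADD #1: R3 = 0 + 3 = 3  → 3 < 31, loop
  ADD #2: R3 = 3 + 3 = 6  → 6 < 31, loop
  ADD #3: R3 = 6 + 3 = 9  → 9 < 31, loop
  ADD #4: R3 = 9 + 3 = 12  → 12 < 31, loop
  ADD #5: R3 = 12 + 3 = 15  → 15 < 31, loop
  ADD #6: R3 = 15 + 3 = 18  → 18 < 31, loop
  ADD #7: R3 = 18 + 3 = 21  → 21 < 31, loop
  ADD #8: R3 = 21 + 3 = 24  → 24 < 31, loop
  ADD #9: R3 = 24 + 3 = 27  → 27 < 31, loop
  ADD #10: R3 = 27 + 3 = 30  → 30 < 31, loop
  ADD #11: R3 = 30 + 3 = 33  → 33 >= 31, exit
Total ADD instructions: 11

11


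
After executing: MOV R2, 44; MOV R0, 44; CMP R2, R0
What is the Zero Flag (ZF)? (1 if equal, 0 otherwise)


Register state trace:
  MOV R2, 44  → R2 = 44
  MOV R0, 44  → R0 = 44
  CMP R2, R0  → computes 44 - 44 = 0
  Result is zero, so values are equal
ZF = 1

1


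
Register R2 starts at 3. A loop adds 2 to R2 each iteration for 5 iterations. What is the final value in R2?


Starting value: R2 = 3
  Iter 1: R2 = 3 + 2 = 5
  Iter 2: R2 = 5 + 2 = 7
  Iter 3: R2 = 7 + 2 = 9
  Iter 4: R2 = 9 + 2 = 11
  Iter 5: R2 = 11 + 2 = 13
Final: R2 = 13

13


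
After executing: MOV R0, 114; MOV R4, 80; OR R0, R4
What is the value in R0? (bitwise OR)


Register state trace:
  MOV R0, 114  → R0 = 114 (0b01110010)
  MOV R4, 80  → R4 = 80 (0b01010000)
  OR R0, R4   → R0 = 114 OR 80 = 114 (0b01110010)
Final: R0 = 114

114


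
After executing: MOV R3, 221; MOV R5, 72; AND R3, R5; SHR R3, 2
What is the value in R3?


Register state trace:
  MOV R3, 221  → R3 = 221 (0b11011101)
  MOV R5, 72  → R5 = 72 (0b01001000)
  AND R3, R5  → R3 = 221 AND 72 = 72 (0b01001000)
  SHR R3, 2  → R3 = 72 >> 2 = 18
Final: R3 = 18

18


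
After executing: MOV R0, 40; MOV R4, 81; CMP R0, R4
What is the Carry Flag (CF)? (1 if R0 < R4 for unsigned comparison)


Register state trace:
  MOV R0, 40  → R0 = 40
  MOV R4, 81  → R4 = 81
  CMP R0, R4  → unsigned 40 - 81: borrow occurs
  40 < 81, so CF = 1
CF = 1

1


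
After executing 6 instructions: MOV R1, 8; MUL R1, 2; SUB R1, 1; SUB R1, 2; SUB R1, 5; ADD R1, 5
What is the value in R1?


Register state trace:
  MOV R1, 8  → R1 = 8
  MUL R1, 2  → R1 = 8 * 2 = 16
  SUB R1, 1  → R1 = 16 - 1 = 15
  SUB R1, 2  → R1 = 15 - 2 = 13
  SUB R1, 5  → R1 = 13 - 5 = 8
  ADD R1, 5  → R1 = 8 + 5 = 13
Final: R1 = 13

13


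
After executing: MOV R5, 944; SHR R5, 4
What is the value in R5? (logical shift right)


Register state trace:
  MOV R5, 944  → R5 = 944
  SHR R5, 4  → R5 = 944 >> 4 = 944 // 2^4 = 59
Final: R5 = 59

59


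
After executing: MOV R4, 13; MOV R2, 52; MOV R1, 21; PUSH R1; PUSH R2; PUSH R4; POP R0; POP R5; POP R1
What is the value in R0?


Stack trace (top is rightmost):
  MOV R4, 13  → R4 = 13
  MOV R2, 52  → R2 = 52
  MOV R1, 21  → R1 = 21
  PUSH R1  → stack: [21]
  PUSH R2  → stack: [21, 52]
  PUSH R4  → stack: [21, 52, 13]
  POP R0  → R0 = 13, stack: [21, 52]
  POP R5  → R5 = 52, stack: [21]
  POP R1  → R1 = 21, stack: []
Final: R0 = 13

13


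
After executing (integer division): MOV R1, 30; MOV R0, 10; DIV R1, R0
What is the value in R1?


Register state trace:
  MOV R1, 30  → R1 = 30
  MOV R0, 10  → R0 = 10
  DIV R1, R0  → R1 = 30 // 10 = 3
Final: R1 = 3

3


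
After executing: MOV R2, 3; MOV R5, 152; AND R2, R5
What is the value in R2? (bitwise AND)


Register state trace:
  MOV R2, 3  → R2 = 3 (0b00000011)
  MOV R5, 152  → R5 = 152 (0b10011000)
  AND R2, R5  → R2 = 3 AND 152 = 0 (0b00000000)
Final: R2 = 0

0


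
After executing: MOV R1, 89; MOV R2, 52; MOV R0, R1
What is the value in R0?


Register state trace:
  MOV R1, 89  → R1 = 89
  MOV R2, 52  → R2 = 52
  MOV R0, R1  → R0 = 89
Final: R0 = 89

89


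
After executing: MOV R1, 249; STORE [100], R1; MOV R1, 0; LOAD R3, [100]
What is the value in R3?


Register and memory trace:
  MOV R1, 249  → R1 = 249
  STORE [100], R1  → mem[100] = 249
  MOV R1, 0  → R1 = 0
  LOAD R3, [100]  → R3 = mem[100] = 249
Final: R3 = 249

249


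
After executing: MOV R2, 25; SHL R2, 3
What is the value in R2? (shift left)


Register state trace:
  MOV R2, 25  → R2 = 25
  SHL R2, 3  → R2 = 25 << 3 = 25 * 2^3 = 200
Final: R2 = 200

200


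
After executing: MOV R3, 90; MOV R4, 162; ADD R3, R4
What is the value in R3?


Register state trace:
  MOV R3, 90  → R3 = 90
  MOV R4, 162  → R4 = 162
  ADD R3, R4  → R3 = 90 + 162 = 252
Final: R3 = 252

252


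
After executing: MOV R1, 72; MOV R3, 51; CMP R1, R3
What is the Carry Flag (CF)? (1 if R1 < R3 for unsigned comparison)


Register state trace:
  MOV R1, 72  → R1 = 72
  MOV R3, 51  → R3 = 51
  CMP R1, R3  → unsigned 72 - 51: no borrow
  72 >= 51, so CF = 0
CF = 0

0


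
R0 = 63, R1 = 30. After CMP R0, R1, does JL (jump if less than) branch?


Trace:
  R0 = 63, R1 = 30
  CMP R0, R1  → compares 63 vs 30
  JL checks: is 63 less than 30?
  63 > 30, so condition is false
Branch taken: No

No


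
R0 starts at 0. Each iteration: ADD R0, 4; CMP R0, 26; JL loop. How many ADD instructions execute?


Loop trace (R0 starts at 0, target 26, step 4):
  ADD #1: R0 = 0 + 4 = 4  → 4 < 26, loop
  ADD #2: R0 = 4 + 4 = 8  → 8 < 26, loop
  ADD #3: R0 = 8 + 4 = 12  → 12 < 26, loop
  ADD #4: R0 = 12 + 4 = 16  → 16 < 26, loop
  ADD #5: R0 = 16 + 4 = 20  → 20 < 26, loop
  ADD #6: R0 = 20 + 4 = 24  → 24 < 26, loop
  ADD #7: R0 = 24 + 4 = 28  → 28 >= 26, exit
Total ADD instructions: 7

7


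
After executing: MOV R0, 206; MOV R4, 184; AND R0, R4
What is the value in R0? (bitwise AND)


Register state trace:
  MOV R0, 206  → R0 = 206 (0b11001110)
  MOV R4, 184  → R4 = 184 (0b10111000)
  AND R0, R4  → R0 = 206 AND 184 = 136 (0b10001000)
Final: R0 = 136

136


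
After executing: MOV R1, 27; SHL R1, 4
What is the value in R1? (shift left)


Register state trace:
  MOV R1, 27  → R1 = 27
  SHL R1, 4  → R1 = 27 << 4 = 27 * 2^4 = 432
Final: R1 = 432

432


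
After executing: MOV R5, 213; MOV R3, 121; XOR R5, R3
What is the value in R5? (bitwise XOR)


Register state trace:
  MOV R5, 213  → R5 = 213 (0b11010101)
  MOV R3, 121  → R3 = 121 (0b01111001)
  XOR R5, R3  → R5 = 213 XOR 121 = 172 (0b10101100)
Final: R5 = 172

172


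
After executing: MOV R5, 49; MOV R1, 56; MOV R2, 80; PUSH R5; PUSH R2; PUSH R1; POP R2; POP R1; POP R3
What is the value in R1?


Stack trace (top is rightmost):
  MOV R5, 49  → R5 = 49
  MOV R1, 56  → R1 = 56
  MOV R2, 80  → R2 = 80
  PUSH R5  → stack: [49]
  PUSH R2  → stack: [49, 80]
  PUSH R1  → stack: [49, 80, 56]
  POP R2  → R2 = 56, stack: [49, 80]
  POP R1  → R1 = 80, stack: [49]
  POP R3  → R3 = 49, stack: []
Final: R1 = 80

80


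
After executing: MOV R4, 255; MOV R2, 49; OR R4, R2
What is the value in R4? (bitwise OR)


Register state trace:
  MOV R4, 255  → R4 = 255 (0b11111111)
  MOV R2, 49  → R2 = 49 (0b00110001)
  OR R4, R2   → R4 = 255 OR 49 = 255 (0b11111111)
Final: R4 = 255

255


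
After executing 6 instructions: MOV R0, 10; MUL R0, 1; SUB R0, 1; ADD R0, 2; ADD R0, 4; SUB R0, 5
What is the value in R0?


Register state trace:
  MOV R0, 10  → R0 = 10
  MUL R0, 1  → R0 = 10 * 1 = 10
  SUB R0, 1  → R0 = 10 - 1 = 9
  ADD R0, 2  → R0 = 9 + 2 = 11
  ADD R0, 4  → R0 = 11 + 4 = 15
  SUB R0, 5  → R0 = 15 - 5 = 10
Final: R0 = 10

10


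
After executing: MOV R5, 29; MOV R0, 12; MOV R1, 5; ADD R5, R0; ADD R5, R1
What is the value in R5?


Register state trace:
  MOV R5, 29  → R5 = 29
  MOV R0, 12  → R0 = 12
  MOV R1, 5  → R1 = 5
  ADD R5, R0  → R5 = 29 + 12 = 41
  ADD R5, R1  → R5 = 41 + 5 = 46
Final: R5 = 46

46


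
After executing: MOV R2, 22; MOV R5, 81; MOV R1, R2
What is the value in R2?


Register state trace:
  MOV R2, 22  → R2 = 22
  MOV R5, 81  → R5 = 81
  MOV R1, R2  → R1 = 22
Final: R2 = 22

22


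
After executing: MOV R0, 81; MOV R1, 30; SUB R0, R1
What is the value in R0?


Register state trace:
  MOV R0, 81  → R0 = 81
  MOV R1, 30  → R1 = 30
  SUB R0, R1  → R0 = 81 - 30 = 51
Final: R0 = 51

51


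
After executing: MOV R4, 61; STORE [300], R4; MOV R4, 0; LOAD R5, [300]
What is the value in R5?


Register and memory trace:
  MOV R4, 61  → R4 = 61
  STORE [300], R4  → mem[300] = 61
  MOV R4, 0  → R4 = 0
  LOAD R5, [300]  → R5 = mem[300] = 61
Final: R5 = 61

61


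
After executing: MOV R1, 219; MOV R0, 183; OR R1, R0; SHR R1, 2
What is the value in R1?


Register state trace:
  MOV R1, 219  → R1 = 219 (0b11011011)
  MOV R0, 183  → R0 = 183 (0b10110111)
  OR R1, R0  → R1 = 219 OR 183 = 255 (0b11111111)
  SHR R1, 2  → R1 = 255 >> 2 = 63
Final: R1 = 63

63


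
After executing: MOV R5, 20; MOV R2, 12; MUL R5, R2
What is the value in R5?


Register state trace:
  MOV R5, 20  → R5 = 20
  MOV R2, 12  → R2 = 12
  MUL R5, R2  → R5 = 20 * 12 = 240
Final: R5 = 240

240


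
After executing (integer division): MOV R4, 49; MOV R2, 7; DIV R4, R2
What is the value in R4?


Register state trace:
  MOV R4, 49  → R4 = 49
  MOV R2, 7  → R2 = 7
  DIV R4, R2  → R4 = 49 // 7 = 7
Final: R4 = 7

7


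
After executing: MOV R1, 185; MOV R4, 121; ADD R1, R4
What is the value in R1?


Register state trace:
  MOV R1, 185  → R1 = 185
  MOV R4, 121  → R4 = 121
  ADD R1, R4  → R1 = 185 + 121 = 306
Final: R1 = 306

306


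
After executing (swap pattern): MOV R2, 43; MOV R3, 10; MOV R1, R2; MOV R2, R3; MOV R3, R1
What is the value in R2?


Register state trace (swap pattern):
  MOV R2, 43  → R2 = 43
  MOV R3, 10  → R3 = 10
  MOV R1, R2  → R1 = 43  (save R2)
  MOV R2, R3  → R2 = 10  (R2 gets R3's value)
  MOV R3, R1  → R3 = 43  (R3 gets saved value)
Final: R2 = 10

10


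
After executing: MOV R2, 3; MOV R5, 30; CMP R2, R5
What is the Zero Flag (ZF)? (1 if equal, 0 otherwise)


Register state trace:
  MOV R2, 3  → R2 = 3
  MOV R5, 30  → R5 = 30
  CMP R2, R5  → computes 3 - 30 = -27
  Result is nonzero, so values are not equal
ZF = 0

0


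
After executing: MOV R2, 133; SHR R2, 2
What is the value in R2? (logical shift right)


Register state trace:
  MOV R2, 133  → R2 = 133
  SHR R2, 2  → R2 = 133 >> 2 = 133 // 2^2 = 33
Final: R2 = 33

33


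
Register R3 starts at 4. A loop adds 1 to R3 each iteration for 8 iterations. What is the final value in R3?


Starting value: R3 = 4
  Iter 1: R3 = 4 + 1 = 5
  Iter 2: R3 = 5 + 1 = 6
  Iter 3: R3 = 6 + 1 = 7
  Iter 4: R3 = 7 + 1 = 8
  Iter 5: R3 = 8 + 1 = 9
  Iter 6: R3 = 9 + 1 = 10
  Iter 7: R3 = 10 + 1 = 11
  Iter 8: R3 = 11 + 1 = 12
Final: R3 = 12

12


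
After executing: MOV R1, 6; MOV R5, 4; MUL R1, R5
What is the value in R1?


Register state trace:
  MOV R1, 6  → R1 = 6
  MOV R5, 4  → R5 = 4
  MUL R1, R5  → R1 = 6 * 4 = 24
Final: R1 = 24

24


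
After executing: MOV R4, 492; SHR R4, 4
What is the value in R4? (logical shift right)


Register state trace:
  MOV R4, 492  → R4 = 492
  SHR R4, 4  → R4 = 492 >> 4 = 492 // 2^4 = 30
Final: R4 = 30

30


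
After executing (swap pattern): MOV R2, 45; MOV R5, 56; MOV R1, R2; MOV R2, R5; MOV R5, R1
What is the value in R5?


Register state trace (swap pattern):
  MOV R2, 45  → R2 = 45
  MOV R5, 56  → R5 = 56
  MOV R1, R2  → R1 = 45  (save R2)
  MOV R2, R5  → R2 = 56  (R2 gets R5's value)
  MOV R5, R1  → R5 = 45  (R5 gets saved value)
Final: R5 = 45

45


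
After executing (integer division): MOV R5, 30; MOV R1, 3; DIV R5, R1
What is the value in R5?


Register state trace:
  MOV R5, 30  → R5 = 30
  MOV R1, 3  → R1 = 3
  DIV R5, R1  → R5 = 30 // 3 = 10
Final: R5 = 10

10


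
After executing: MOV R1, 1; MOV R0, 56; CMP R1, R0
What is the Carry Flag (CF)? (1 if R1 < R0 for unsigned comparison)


Register state trace:
  MOV R1, 1  → R1 = 1
  MOV R0, 56  → R0 = 56
  CMP R1, R0  → unsigned 1 - 56: borrow occurs
  1 < 56, so CF = 1
CF = 1

1


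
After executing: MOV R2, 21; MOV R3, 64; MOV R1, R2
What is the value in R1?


Register state trace:
  MOV R2, 21  → R2 = 21
  MOV R3, 64  → R3 = 64
  MOV R1, R2  → R1 = 21
Final: R1 = 21

21


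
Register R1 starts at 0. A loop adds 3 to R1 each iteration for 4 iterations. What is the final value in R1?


Starting value: R1 = 0
  Iter 1: R1 = 0 + 3 = 3
  Iter 2: R1 = 3 + 3 = 6
  Iter 3: R1 = 6 + 3 = 9
  Iter 4: R1 = 9 + 3 = 12
Final: R1 = 12

12


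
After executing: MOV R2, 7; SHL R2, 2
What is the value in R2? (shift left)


Register state trace:
  MOV R2, 7  → R2 = 7
  SHL R2, 2  → R2 = 7 << 2 = 7 * 2^2 = 28
Final: R2 = 28

28


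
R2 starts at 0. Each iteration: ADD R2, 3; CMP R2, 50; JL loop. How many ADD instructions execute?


Loop trace (R2 starts at 0, target 50, step 3):
  ADD #1: R2 = 0 + 3 = 3  → 3 < 50, loop
  ADD #2: R2 = 3 + 3 = 6  → 6 < 50, loop
  ADD #3: R2 = 6 + 3 = 9  → 9 < 50, loop
  ADD #4: R2 = 9 + 3 = 12  → 12 < 50, loop
  ADD #5: R2 = 12 + 3 = 15  → 15 < 50, loop
  ADD #6: R2 = 15 + 3 = 18  → 18 < 50, loop
  ADD #7: R2 = 18 + 3 = 21  → 21 < 50, loop
  ADD #8: R2 = 21 + 3 = 24  → 24 < 50, loop
  ADD #9: R2 = 24 + 3 = 27  → 27 < 50, loop
  ADD #10: R2 = 27 + 3 = 30  → 30 < 50, loop
  ADD #11: R2 = 30 + 3 = 33  → 33 < 50, loop
  ADD #12: R2 = 33 + 3 = 36  → 36 < 50, loop
  ADD #13: R2 = 36 + 3 = 39  → 39 < 50, loop
  ADD #14: R2 = 39 + 3 = 42  → 42 < 50, loop
  ADD #15: R2 = 42 + 3 = 45  → 45 < 50, loop
  ADD #16: R2 = 45 + 3 = 48  → 48 < 50, loop
  ADD #17: R2 = 48 + 3 = 51  → 51 >= 50, exit
Total ADD instructions: 17

17


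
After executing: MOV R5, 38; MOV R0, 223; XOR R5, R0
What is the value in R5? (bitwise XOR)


Register state trace:
  MOV R5, 38  → R5 = 38 (0b00100110)
  MOV R0, 223  → R0 = 223 (0b11011111)
  XOR R5, R0  → R5 = 38 XOR 223 = 249 (0b11111001)
Final: R5 = 249

249


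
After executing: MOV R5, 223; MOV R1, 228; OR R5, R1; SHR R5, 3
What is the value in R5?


Register state trace:
  MOV R5, 223  → R5 = 223 (0b11011111)
  MOV R1, 228  → R1 = 228 (0b11100100)
  OR R5, R1  → R5 = 223 OR 228 = 255 (0b11111111)
  SHR R5, 3  → R5 = 255 >> 3 = 31
Final: R5 = 31

31


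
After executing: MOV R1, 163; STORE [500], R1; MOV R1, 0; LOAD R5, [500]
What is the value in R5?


Register and memory trace:
  MOV R1, 163  → R1 = 163
  STORE [500], R1  → mem[500] = 163
  MOV R1, 0  → R1 = 0
  LOAD R5, [500]  → R5 = mem[500] = 163
Final: R5 = 163

163


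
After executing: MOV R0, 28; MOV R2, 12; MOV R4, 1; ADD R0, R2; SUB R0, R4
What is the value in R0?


Register state trace:
  MOV R0, 28  → R0 = 28
  MOV R2, 12  → R2 = 12
  MOV R4, 1  → R4 = 1
  ADD R0, R2  → R0 = 28 + 12 = 40
  SUB R0, R4  → R0 = 40 - 1 = 39
Final: R0 = 39

39


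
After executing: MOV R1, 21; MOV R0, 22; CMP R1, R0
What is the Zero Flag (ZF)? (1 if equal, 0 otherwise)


Register state trace:
  MOV R1, 21  → R1 = 21
  MOV R0, 22  → R0 = 22
  CMP R1, R0  → computes 21 - 22 = -1
  Result is nonzero, so values are not equal
ZF = 0

0


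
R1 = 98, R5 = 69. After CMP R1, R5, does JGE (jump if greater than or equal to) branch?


Trace:
  R1 = 98, R5 = 69
  CMP R1, R5  → compares 98 vs 69
  JGE checks: is 98 greater than or equal to 69?
  98 > 69, so condition is true
Branch taken: Yes

Yes


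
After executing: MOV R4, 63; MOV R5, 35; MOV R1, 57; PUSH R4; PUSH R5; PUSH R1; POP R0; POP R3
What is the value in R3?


Stack trace (top is rightmost):
  MOV R4, 63  → R4 = 63
  MOV R5, 35  → R5 = 35
  MOV R1, 57  → R1 = 57
  PUSH R4  → stack: [63]
  PUSH R5  → stack: [63, 35]
  PUSH R1  → stack: [63, 35, 57]
  POP R0  → R0 = 57, stack: [63, 35]
  POP R3  → R3 = 35, stack: [63]
Final: R3 = 35

35


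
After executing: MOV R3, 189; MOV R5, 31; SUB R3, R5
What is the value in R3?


Register state trace:
  MOV R3, 189  → R3 = 189
  MOV R5, 31  → R5 = 31
  SUB R3, R5  → R3 = 189 - 31 = 158
Final: R3 = 158

158


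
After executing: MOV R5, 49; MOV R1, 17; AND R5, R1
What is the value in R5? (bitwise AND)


Register state trace:
  MOV R5, 49  → R5 = 49 (0b00110001)
  MOV R1, 17  → R1 = 17 (0b00010001)
  AND R5, R1  → R5 = 49 AND 17 = 17 (0b00010001)
Final: R5 = 17

17


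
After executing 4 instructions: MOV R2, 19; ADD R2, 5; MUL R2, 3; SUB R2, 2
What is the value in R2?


Register state trace:
  MOV R2, 19  → R2 = 19
  ADD R2, 5  → R2 = 19 + 5 = 24
  MUL R2, 3  → R2 = 24 * 3 = 72
  SUB R2, 2  → R2 = 72 - 2 = 70
Final: R2 = 70

70


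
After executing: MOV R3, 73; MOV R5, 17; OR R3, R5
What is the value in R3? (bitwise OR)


Register state trace:
  MOV R3, 73  → R3 = 73 (0b01001001)
  MOV R5, 17  → R5 = 17 (0b00010001)
  OR R3, R5   → R3 = 73 OR 17 = 89 (0b01011001)
Final: R3 = 89

89


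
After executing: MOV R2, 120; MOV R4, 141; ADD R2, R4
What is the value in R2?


Register state trace:
  MOV R2, 120  → R2 = 120
  MOV R4, 141  → R4 = 141
  ADD R2, R4  → R2 = 120 + 141 = 261
Final: R2 = 261

261


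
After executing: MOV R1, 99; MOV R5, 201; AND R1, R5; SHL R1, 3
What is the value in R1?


Register state trace:
  MOV R1, 99  → R1 = 99 (0b01100011)
  MOV R5, 201  → R5 = 201 (0b11001001)
  AND R1, R5  → R1 = 99 AND 201 = 65 (0b01000001)
  SHL R1, 3  → R1 = 65 << 3 = 520
Final: R1 = 520

520


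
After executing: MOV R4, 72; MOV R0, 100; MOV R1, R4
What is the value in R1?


Register state trace:
  MOV R4, 72  → R4 = 72
  MOV R0, 100  → R0 = 100
  MOV R1, R4  → R1 = 72
Final: R1 = 72

72


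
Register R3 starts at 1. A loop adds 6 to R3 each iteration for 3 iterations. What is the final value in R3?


Starting value: R3 = 1
  Iter 1: R3 = 1 + 6 = 7
  Iter 2: R3 = 7 + 6 = 13
  Iter 3: R3 = 13 + 6 = 19
Final: R3 = 19

19


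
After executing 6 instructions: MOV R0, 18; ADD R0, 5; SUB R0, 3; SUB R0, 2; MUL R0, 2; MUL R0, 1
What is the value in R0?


Register state trace:
  MOV R0, 18  → R0 = 18
  ADD R0, 5  → R0 = 18 + 5 = 23
  SUB R0, 3  → R0 = 23 - 3 = 20
  SUB R0, 2  → R0 = 20 - 2 = 18
  MUL R0, 2  → R0 = 18 * 2 = 36
  MUL R0, 1  → R0 = 36 * 1 = 36
Final: R0 = 36

36


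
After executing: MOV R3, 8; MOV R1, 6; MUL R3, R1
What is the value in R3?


Register state trace:
  MOV R3, 8  → R3 = 8
  MOV R1, 6  → R1 = 6
  MUL R3, R1  → R3 = 8 * 6 = 48
Final: R3 = 48

48


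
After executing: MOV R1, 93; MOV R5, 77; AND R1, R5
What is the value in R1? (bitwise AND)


Register state trace:
  MOV R1, 93  → R1 = 93 (0b01011101)
  MOV R5, 77  → R5 = 77 (0b01001101)
  AND R1, R5  → R1 = 93 AND 77 = 77 (0b01001101)
Final: R1 = 77

77


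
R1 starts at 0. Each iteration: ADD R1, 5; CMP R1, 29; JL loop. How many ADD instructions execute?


Loop trace (R1 starts at 0, target 29, step 5):
  ADD #1: R1 = 0 + 5 = 5  → 5 < 29, loop
  ADD #2: R1 = 5 + 5 = 10  → 10 < 29, loop
  ADD #3: R1 = 10 + 5 = 15  → 15 < 29, loop
  ADD #4: R1 = 15 + 5 = 20  → 20 < 29, loop
  ADD #5: R1 = 20 + 5 = 25  → 25 < 29, loop
  ADD #6: R1 = 25 + 5 = 30  → 30 >= 29, exit
Total ADD instructions: 6

6


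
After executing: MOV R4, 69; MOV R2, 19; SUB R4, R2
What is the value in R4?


Register state trace:
  MOV R4, 69  → R4 = 69
  MOV R2, 19  → R2 = 19
  SUB R4, R2  → R4 = 69 - 19 = 50
Final: R4 = 50

50


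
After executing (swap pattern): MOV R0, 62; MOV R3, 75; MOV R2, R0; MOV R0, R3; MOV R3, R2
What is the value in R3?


Register state trace (swap pattern):
  MOV R0, 62  → R0 = 62
  MOV R3, 75  → R3 = 75
  MOV R2, R0  → R2 = 62  (save R0)
  MOV R0, R3  → R0 = 75  (R0 gets R3's value)
  MOV R3, R2  → R3 = 62  (R3 gets saved value)
Final: R3 = 62

62


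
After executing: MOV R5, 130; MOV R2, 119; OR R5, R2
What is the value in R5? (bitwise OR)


Register state trace:
  MOV R5, 130  → R5 = 130 (0b10000010)
  MOV R2, 119  → R2 = 119 (0b01110111)
  OR R5, R2   → R5 = 130 OR 119 = 247 (0b11110111)
Final: R5 = 247

247


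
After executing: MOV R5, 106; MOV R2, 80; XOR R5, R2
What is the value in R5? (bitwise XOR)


Register state trace:
  MOV R5, 106  → R5 = 106 (0b01101010)
  MOV R2, 80  → R2 = 80 (0b01010000)
  XOR R5, R2  → R5 = 106 XOR 80 = 58 (0b00111010)
Final: R5 = 58

58


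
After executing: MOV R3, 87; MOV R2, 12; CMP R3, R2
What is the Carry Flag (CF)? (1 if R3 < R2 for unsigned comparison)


Register state trace:
  MOV R3, 87  → R3 = 87
  MOV R2, 12  → R2 = 12
  CMP R3, R2  → unsigned 87 - 12: no borrow
  87 >= 12, so CF = 0
CF = 0

0


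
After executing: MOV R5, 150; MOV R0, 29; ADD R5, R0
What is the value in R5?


Register state trace:
  MOV R5, 150  → R5 = 150
  MOV R0, 29  → R0 = 29
  ADD R5, R0  → R5 = 150 + 29 = 179
Final: R5 = 179

179


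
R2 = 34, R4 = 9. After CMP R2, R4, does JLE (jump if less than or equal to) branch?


Trace:
  R2 = 34, R4 = 9
  CMP R2, R4  → compares 34 vs 9
  JLE checks: is 34 less than or equal to 9?
  34 > 9, so condition is false
Branch taken: No

No


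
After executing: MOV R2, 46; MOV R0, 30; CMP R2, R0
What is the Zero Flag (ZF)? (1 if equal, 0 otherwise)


Register state trace:
  MOV R2, 46  → R2 = 46
  MOV R0, 30  → R0 = 30
  CMP R2, R0  → computes 46 - 30 = 16
  Result is nonzero, so values are not equal
ZF = 0

0


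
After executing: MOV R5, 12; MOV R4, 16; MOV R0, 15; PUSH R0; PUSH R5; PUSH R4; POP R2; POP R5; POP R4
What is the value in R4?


Stack trace (top is rightmost):
  MOV R5, 12  → R5 = 12
  MOV R4, 16  → R4 = 16
  MOV R0, 15  → R0 = 15
  PUSH R0  → stack: [15]
  PUSH R5  → stack: [15, 12]
  PUSH R4  → stack: [15, 12, 16]
  POP R2  → R2 = 16, stack: [15, 12]
  POP R5  → R5 = 12, stack: [15]
  POP R4  → R4 = 15, stack: []
Final: R4 = 15

15


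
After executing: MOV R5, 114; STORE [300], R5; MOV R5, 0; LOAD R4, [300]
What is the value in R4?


Register and memory trace:
  MOV R5, 114  → R5 = 114
  STORE [300], R5  → mem[300] = 114
  MOV R5, 0  → R5 = 0
  LOAD R4, [300]  → R4 = mem[300] = 114
Final: R4 = 114

114


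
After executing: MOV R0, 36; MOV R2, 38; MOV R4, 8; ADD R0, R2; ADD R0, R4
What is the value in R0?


Register state trace:
  MOV R0, 36  → R0 = 36
  MOV R2, 38  → R2 = 38
  MOV R4, 8  → R4 = 8
  ADD R0, R2  → R0 = 36 + 38 = 74
  ADD R0, R4  → R0 = 74 + 8 = 82
Final: R0 = 82

82


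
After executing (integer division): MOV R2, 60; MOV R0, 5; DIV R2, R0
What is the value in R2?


Register state trace:
  MOV R2, 60  → R2 = 60
  MOV R0, 5  → R0 = 5
  DIV R2, R0  → R2 = 60 // 5 = 12
Final: R2 = 12

12


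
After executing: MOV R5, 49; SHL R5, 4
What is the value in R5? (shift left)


Register state trace:
  MOV R5, 49  → R5 = 49
  SHL R5, 4  → R5 = 49 << 4 = 49 * 2^4 = 784
Final: R5 = 784

784


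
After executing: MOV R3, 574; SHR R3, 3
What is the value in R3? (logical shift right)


Register state trace:
  MOV R3, 574  → R3 = 574
  SHR R3, 3  → R3 = 574 >> 3 = 574 // 2^3 = 71
Final: R3 = 71

71


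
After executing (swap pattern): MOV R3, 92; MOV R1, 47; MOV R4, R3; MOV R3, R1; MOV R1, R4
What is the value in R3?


Register state trace (swap pattern):
  MOV R3, 92  → R3 = 92
  MOV R1, 47  → R1 = 47
  MOV R4, R3  → R4 = 92  (save R3)
  MOV R3, R1  → R3 = 47  (R3 gets R1's value)
  MOV R1, R4  → R1 = 92  (R1 gets saved value)
Final: R3 = 47

47


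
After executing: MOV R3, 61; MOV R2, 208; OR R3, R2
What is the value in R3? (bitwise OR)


Register state trace:
  MOV R3, 61  → R3 = 61 (0b00111101)
  MOV R2, 208  → R2 = 208 (0b11010000)
  OR R3, R2   → R3 = 61 OR 208 = 253 (0b11111101)
Final: R3 = 253

253


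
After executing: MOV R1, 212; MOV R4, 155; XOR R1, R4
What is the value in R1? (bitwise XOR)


Register state trace:
  MOV R1, 212  → R1 = 212 (0b11010100)
  MOV R4, 155  → R4 = 155 (0b10011011)
  XOR R1, R4  → R1 = 212 XOR 155 = 79 (0b01001111)
Final: R1 = 79

79


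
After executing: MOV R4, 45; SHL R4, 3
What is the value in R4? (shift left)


Register state trace:
  MOV R4, 45  → R4 = 45
  SHL R4, 3  → R4 = 45 << 3 = 45 * 2^3 = 360
Final: R4 = 360

360


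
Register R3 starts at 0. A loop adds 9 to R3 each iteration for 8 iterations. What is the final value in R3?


Starting value: R3 = 0
  Iter 1: R3 = 0 + 9 = 9
  Iter 2: R3 = 9 + 9 = 18
  Iter 3: R3 = 18 + 9 = 27
  Iter 4: R3 = 27 + 9 = 36
  Iter 5: R3 = 36 + 9 = 45
  Iter 6: R3 = 45 + 9 = 54
  Iter 7: R3 = 54 + 9 = 63
  Iter 8: R3 = 63 + 9 = 72
Final: R3 = 72

72


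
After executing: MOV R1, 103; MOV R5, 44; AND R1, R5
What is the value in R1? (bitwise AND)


Register state trace:
  MOV R1, 103  → R1 = 103 (0b01100111)
  MOV R5, 44  → R5 = 44 (0b00101100)
  AND R1, R5  → R1 = 103 AND 44 = 36 (0b00100100)
Final: R1 = 36

36


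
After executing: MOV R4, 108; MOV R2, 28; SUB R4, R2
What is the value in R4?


Register state trace:
  MOV R4, 108  → R4 = 108
  MOV R2, 28  → R2 = 28
  SUB R4, R2  → R4 = 108 - 28 = 80
Final: R4 = 80

80


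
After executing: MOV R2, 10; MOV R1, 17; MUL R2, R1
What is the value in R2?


Register state trace:
  MOV R2, 10  → R2 = 10
  MOV R1, 17  → R1 = 17
  MUL R2, R1  → R2 = 10 * 17 = 170
Final: R2 = 170

170


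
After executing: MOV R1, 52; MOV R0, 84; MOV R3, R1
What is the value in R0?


Register state trace:
  MOV R1, 52  → R1 = 52
  MOV R0, 84  → R0 = 84
  MOV R3, R1  → R3 = 52
Final: R0 = 84

84


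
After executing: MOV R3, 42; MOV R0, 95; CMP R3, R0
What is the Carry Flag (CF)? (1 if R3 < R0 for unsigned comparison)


Register state trace:
  MOV R3, 42  → R3 = 42
  MOV R0, 95  → R0 = 95
  CMP R3, R0  → unsigned 42 - 95: borrow occurs
  42 < 95, so CF = 1
CF = 1

1


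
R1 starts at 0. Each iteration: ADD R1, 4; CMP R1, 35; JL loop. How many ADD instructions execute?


Loop trace (R1 starts at 0, target 35, step 4):
  ADD #1: R1 = 0 + 4 = 4  → 4 < 35, loop
  ADD #2: R1 = 4 + 4 = 8  → 8 < 35, loop
  ADD #3: R1 = 8 + 4 = 12  → 12 < 35, loop
  ADD #4: R1 = 12 + 4 = 16  → 16 < 35, loop
  ADD #5: R1 = 16 + 4 = 20  → 20 < 35, loop
  ADD #6: R1 = 20 + 4 = 24  → 24 < 35, loop
  ADD #7: R1 = 24 + 4 = 28  → 28 < 35, loop
  ADD #8: R1 = 28 + 4 = 32  → 32 < 35, loop
  ADD #9: R1 = 32 + 4 = 36  → 36 >= 35, exit
Total ADD instructions: 9

9


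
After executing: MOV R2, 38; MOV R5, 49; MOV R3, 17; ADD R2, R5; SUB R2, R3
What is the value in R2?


Register state trace:
  MOV R2, 38  → R2 = 38
  MOV R5, 49  → R5 = 49
  MOV R3, 17  → R3 = 17
  ADD R2, R5  → R2 = 38 + 49 = 87
  SUB R2, R3  → R2 = 87 - 17 = 70
Final: R2 = 70

70


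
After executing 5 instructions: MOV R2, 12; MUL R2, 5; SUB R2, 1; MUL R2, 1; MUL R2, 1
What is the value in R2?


Register state trace:
  MOV R2, 12  → R2 = 12
  MUL R2, 5  → R2 = 12 * 5 = 60
  SUB R2, 1  → R2 = 60 - 1 = 59
  MUL R2, 1  → R2 = 59 * 1 = 59
  MUL R2, 1  → R2 = 59 * 1 = 59
Final: R2 = 59

59


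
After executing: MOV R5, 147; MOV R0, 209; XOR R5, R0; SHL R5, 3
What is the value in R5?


Register state trace:
  MOV R5, 147  → R5 = 147 (0b10010011)
  MOV R0, 209  → R0 = 209 (0b11010001)
  XOR R5, R0  → R5 = 147 XOR 209 = 66 (0b01000010)
  SHL R5, 3  → R5 = 66 << 3 = 528
Final: R5 = 528

528


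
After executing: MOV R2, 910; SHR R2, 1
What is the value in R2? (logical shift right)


Register state trace:
  MOV R2, 910  → R2 = 910
  SHR R2, 1  → R2 = 910 >> 1 = 910 // 2^1 = 455
Final: R2 = 455

455


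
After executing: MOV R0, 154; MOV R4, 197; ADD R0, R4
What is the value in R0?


Register state trace:
  MOV R0, 154  → R0 = 154
  MOV R4, 197  → R4 = 197
  ADD R0, R4  → R0 = 154 + 197 = 351
Final: R0 = 351

351


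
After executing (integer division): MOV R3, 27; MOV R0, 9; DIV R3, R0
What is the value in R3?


Register state trace:
  MOV R3, 27  → R3 = 27
  MOV R0, 9  → R0 = 9
  DIV R3, R0  → R3 = 27 // 9 = 3
Final: R3 = 3

3


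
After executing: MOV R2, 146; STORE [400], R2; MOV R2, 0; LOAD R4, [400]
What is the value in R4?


Register and memory trace:
  MOV R2, 146  → R2 = 146
  STORE [400], R2  → mem[400] = 146
  MOV R2, 0  → R2 = 0
  LOAD R4, [400]  → R4 = mem[400] = 146
Final: R4 = 146

146


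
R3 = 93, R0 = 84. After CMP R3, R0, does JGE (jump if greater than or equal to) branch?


Trace:
  R3 = 93, R0 = 84
  CMP R3, R0  → compares 93 vs 84
  JGE checks: is 93 greater than or equal to 84?
  93 > 84, so condition is true
Branch taken: Yes

Yes


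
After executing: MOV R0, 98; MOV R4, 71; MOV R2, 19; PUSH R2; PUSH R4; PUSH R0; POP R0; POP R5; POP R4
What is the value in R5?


Stack trace (top is rightmost):
  MOV R0, 98  → R0 = 98
  MOV R4, 71  → R4 = 71
  MOV R2, 19  → R2 = 19
  PUSH R2  → stack: [19]
  PUSH R4  → stack: [19, 71]
  PUSH R0  → stack: [19, 71, 98]
  POP R0  → R0 = 98, stack: [19, 71]
  POP R5  → R5 = 71, stack: [19]
  POP R4  → R4 = 19, stack: []
Final: R5 = 71

71


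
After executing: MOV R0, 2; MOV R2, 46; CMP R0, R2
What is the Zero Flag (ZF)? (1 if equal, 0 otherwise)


Register state trace:
  MOV R0, 2  → R0 = 2
  MOV R2, 46  → R2 = 46
  CMP R0, R2  → computes 2 - 46 = -44
  Result is nonzero, so values are not equal
ZF = 0

0


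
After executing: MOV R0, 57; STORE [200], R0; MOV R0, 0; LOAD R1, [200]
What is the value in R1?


Register and memory trace:
  MOV R0, 57  → R0 = 57
  STORE [200], R0  → mem[200] = 57
  MOV R0, 0  → R0 = 0
  LOAD R1, [200]  → R1 = mem[200] = 57
Final: R1 = 57

57


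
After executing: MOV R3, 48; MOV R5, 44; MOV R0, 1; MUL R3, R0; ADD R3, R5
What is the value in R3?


Register state trace:
  MOV R3, 48  → R3 = 48
  MOV R5, 44  → R5 = 44
  MOV R0, 1  → R0 = 1
  MUL R3, R0  → R3 = 48 * 1 = 48
  ADD R3, R5  → R3 = 48 + 44 = 92
Final: R3 = 92

92


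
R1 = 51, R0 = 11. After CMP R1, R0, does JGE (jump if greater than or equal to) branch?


Trace:
  R1 = 51, R0 = 11
  CMP R1, R0  → compares 51 vs 11
  JGE checks: is 51 greater than or equal to 11?
  51 > 11, so condition is true
Branch taken: Yes

Yes


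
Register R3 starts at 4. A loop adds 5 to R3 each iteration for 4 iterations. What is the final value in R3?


Starting value: R3 = 4
  Iter 1: R3 = 4 + 5 = 9
  Iter 2: R3 = 9 + 5 = 14
  Iter 3: R3 = 14 + 5 = 19
  Iter 4: R3 = 19 + 5 = 24
Final: R3 = 24

24


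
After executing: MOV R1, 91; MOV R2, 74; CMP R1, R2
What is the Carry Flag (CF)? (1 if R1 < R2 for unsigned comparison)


Register state trace:
  MOV R1, 91  → R1 = 91
  MOV R2, 74  → R2 = 74
  CMP R1, R2  → unsigned 91 - 74: no borrow
  91 >= 74, so CF = 0
CF = 0

0


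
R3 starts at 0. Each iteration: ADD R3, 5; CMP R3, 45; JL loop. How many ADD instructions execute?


Loop trace (R3 starts at 0, target 45, step 5):
  ADD #1: R3 = 0 + 5 = 5  → 5 < 45, loop
  ADD #2: R3 = 5 + 5 = 10  → 10 < 45, loop
  ADD #3: R3 = 10 + 5 = 15  → 15 < 45, loop
  ADD #4: R3 = 15 + 5 = 20  → 20 < 45, loop
  ADD #5: R3 = 20 + 5 = 25  → 25 < 45, loop
  ADD #6: R3 = 25 + 5 = 30  → 30 < 45, loop
  ADD #7: R3 = 30 + 5 = 35  → 35 < 45, loop
  ADD #8: R3 = 35 + 5 = 40  → 40 < 45, loop
  ADD #9: R3 = 40 + 5 = 45  → 45 >= 45, exit
Total ADD instructions: 9

9


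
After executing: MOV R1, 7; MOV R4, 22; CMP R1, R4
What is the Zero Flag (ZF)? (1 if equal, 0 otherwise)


Register state trace:
  MOV R1, 7  → R1 = 7
  MOV R4, 22  → R4 = 22
  CMP R1, R4  → computes 7 - 22 = -15
  Result is nonzero, so values are not equal
ZF = 0

0
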